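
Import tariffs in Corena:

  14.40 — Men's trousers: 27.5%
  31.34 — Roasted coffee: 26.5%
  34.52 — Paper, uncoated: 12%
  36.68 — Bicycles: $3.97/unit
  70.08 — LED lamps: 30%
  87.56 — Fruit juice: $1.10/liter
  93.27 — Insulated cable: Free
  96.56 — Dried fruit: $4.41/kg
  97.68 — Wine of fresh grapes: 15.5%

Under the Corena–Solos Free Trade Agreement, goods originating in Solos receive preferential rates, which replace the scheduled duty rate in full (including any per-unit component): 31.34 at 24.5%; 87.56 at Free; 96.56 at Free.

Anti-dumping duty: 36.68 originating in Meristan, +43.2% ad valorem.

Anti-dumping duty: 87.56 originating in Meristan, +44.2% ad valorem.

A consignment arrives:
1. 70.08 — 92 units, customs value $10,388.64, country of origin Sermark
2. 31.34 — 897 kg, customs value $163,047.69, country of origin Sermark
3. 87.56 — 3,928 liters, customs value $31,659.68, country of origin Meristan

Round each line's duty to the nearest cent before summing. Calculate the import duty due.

$64,638.61

Line 1 (70.08, Sermark, 92 units, $10,388.64):
Base rate for 70.08 is 30%.
Duty = $10,388.64 × 30% = $3,116.59.
Line 2 (31.34, Sermark, 897 kg, $163,047.69):
Base rate for 31.34 is 26.5%.
31.34 has an FTA preferential rate, but origin Sermark is not Solos; base rate stands.
Duty = $163,047.69 × 26.5% = $43,207.64.
Line 3 (87.56, Meristan, 3,928 liters, $31,659.68):
Base rate for 87.56 is $1.10/liter.
87.56 has an FTA preferential rate, but origin Meristan is not Solos; base rate stands.
Additional duty on 87.56 from Meristan: +44.2% ad valorem. Applied ad valorem rate = 44.2%.
Duty = $31,659.68 × 44.2% + 3,928 × $1.10 = $18,314.38.
Total = $3,116.59 + $43,207.64 + $18,314.38 = $64,638.61.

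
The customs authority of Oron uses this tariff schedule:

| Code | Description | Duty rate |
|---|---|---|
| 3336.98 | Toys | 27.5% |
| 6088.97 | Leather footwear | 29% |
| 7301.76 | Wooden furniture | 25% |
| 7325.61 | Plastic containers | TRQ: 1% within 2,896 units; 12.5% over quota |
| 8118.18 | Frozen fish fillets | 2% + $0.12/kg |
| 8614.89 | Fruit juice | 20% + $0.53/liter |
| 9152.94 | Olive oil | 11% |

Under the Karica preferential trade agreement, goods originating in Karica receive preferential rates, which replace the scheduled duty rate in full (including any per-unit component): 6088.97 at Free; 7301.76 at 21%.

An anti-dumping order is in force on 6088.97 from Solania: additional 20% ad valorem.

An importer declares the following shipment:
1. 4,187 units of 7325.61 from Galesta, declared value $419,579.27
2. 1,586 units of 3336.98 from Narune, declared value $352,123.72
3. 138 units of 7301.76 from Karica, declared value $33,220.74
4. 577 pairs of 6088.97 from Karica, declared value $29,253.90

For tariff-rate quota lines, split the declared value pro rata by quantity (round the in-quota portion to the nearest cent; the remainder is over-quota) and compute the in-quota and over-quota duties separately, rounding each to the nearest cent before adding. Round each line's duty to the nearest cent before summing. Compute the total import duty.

$122,883.85

Line 1 (7325.61, Galesta, 4,187 units, $419,579.27):
Code 7325.61 is under a tariff-rate quota (threshold 2,896 units). In-quota: 2,896 units at 1%; over-quota: 1,291 units at 12.5%.
Pro-rata value split: in-quota = $419,579.27 × 2,896/4,187 = $290,208.16; over-quota = $419,579.27 − $290,208.16 = $129,371.11.
In-quota duty = $290,208.16 × 1% = $2,902.08. Over-quota duty = $129,371.11 × 12.5% = $16,171.39.
Line duty = $2,902.08 + $16,171.39 = $19,073.47.
Line 2 (3336.98, Narune, 1,586 units, $352,123.72):
Base rate for 3336.98 is 27.5%.
Duty = $352,123.72 × 27.5% = $96,834.02.
Line 3 (7301.76, Karica, 138 units, $33,220.74):
Base rate for 7301.76 is 25%.
Origin Karica qualifies under the Oron–Karica agreement and 7301.76 is covered: preferential rate 21% applies instead.
Duty = $33,220.74 × 21% = $6,976.36.
Line 4 (6088.97, Karica, 577 pairs, $29,253.90):
Base rate for 6088.97 is 29%.
Origin Karica qualifies under the Oron–Karica agreement and 6088.97 is covered: preferential rate Free applies instead.
The additional-duty order on 6088.97 targets Solania, not Karica; it does not apply.
Duty = $29,253.90 × 0% = $0.00.
Total = $19,073.47 + $96,834.02 + $6,976.36 + $0.00 = $122,883.85.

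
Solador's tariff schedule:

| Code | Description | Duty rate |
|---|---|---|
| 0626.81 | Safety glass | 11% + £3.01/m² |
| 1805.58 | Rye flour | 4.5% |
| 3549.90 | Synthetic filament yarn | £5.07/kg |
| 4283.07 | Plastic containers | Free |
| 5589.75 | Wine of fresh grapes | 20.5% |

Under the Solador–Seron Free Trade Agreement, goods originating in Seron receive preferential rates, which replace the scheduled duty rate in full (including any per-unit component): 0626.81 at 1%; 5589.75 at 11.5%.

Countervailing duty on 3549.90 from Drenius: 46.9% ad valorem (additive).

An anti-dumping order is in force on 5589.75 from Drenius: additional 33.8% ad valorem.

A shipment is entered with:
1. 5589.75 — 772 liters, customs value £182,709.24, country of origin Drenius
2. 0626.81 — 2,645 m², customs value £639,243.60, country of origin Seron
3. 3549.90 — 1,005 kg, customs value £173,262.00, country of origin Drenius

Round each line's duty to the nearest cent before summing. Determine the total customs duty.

Line 1 (5589.75, Drenius, 772 liters, £182,709.24):
Base rate for 5589.75 is 20.5%.
5589.75 has an FTA preferential rate, but origin Drenius is not Seron; base rate stands.
Additional duty on 5589.75 from Drenius: +33.8%. Applied ad valorem rate: 20.5% + 33.8% = 54.3%.
Duty = £182,709.24 × 54.3% = £99,211.12.
Line 2 (0626.81, Seron, 2,645 m², £639,243.60):
Base rate for 0626.81 is 11% + £3.01/m².
Origin Seron qualifies under the Solador–Seron agreement and 0626.81 is covered: preferential rate 1% applies instead.
Duty = £639,243.60 × 1% = £6,392.44.
Line 3 (3549.90, Drenius, 1,005 kg, £173,262.00):
Base rate for 3549.90 is £5.07/kg.
Additional duty on 3549.90 from Drenius: +46.9% ad valorem. Applied ad valorem rate = 46.9%.
Duty = £173,262.00 × 46.9% + 1,005 × £5.07 = £86,355.23.
Total = £99,211.12 + £6,392.44 + £86,355.23 = £191,958.79.

£191,958.79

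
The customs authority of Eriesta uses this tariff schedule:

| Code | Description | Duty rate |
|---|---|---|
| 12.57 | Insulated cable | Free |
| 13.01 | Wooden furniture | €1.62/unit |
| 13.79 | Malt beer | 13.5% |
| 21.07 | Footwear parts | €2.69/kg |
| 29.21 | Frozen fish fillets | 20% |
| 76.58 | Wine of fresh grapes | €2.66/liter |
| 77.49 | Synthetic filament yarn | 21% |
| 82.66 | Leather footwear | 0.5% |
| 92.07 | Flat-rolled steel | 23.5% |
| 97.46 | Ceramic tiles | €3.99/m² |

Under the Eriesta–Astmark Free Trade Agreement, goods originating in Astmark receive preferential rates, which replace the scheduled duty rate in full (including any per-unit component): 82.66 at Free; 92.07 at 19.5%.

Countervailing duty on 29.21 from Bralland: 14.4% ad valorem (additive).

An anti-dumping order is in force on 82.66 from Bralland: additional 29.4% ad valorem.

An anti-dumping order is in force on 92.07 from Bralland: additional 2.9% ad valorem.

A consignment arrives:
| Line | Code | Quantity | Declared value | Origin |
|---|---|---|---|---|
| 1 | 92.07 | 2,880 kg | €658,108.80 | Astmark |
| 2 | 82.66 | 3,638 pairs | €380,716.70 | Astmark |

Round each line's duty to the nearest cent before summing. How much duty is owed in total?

Line 1 (92.07, Astmark, 2,880 kg, €658,108.80):
Base rate for 92.07 is 23.5%.
Origin Astmark qualifies under the Eriesta–Astmark agreement and 92.07 is covered: preferential rate 19.5% applies instead.
The additional-duty order on 92.07 targets Bralland, not Astmark; it does not apply.
Duty = €658,108.80 × 19.5% = €128,331.22.
Line 2 (82.66, Astmark, 3,638 pairs, €380,716.70):
Base rate for 82.66 is 0.5%.
Origin Astmark qualifies under the Eriesta–Astmark agreement and 82.66 is covered: preferential rate Free applies instead.
The additional-duty order on 82.66 targets Bralland, not Astmark; it does not apply.
Duty = €380,716.70 × 0% = €0.00.
Total = €128,331.22 + €0.00 = €128,331.22.

€128,331.22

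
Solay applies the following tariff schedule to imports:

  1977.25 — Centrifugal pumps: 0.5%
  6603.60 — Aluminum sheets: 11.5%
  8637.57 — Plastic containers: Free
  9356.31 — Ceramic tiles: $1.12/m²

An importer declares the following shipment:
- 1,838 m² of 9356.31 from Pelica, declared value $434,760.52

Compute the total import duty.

Line 1 (9356.31, Pelica, 1,838 m², $434,760.52):
Base rate for 9356.31 is $1.12/m².
Duty = 1,838 × $1.12 = $2,058.56.

$2,058.56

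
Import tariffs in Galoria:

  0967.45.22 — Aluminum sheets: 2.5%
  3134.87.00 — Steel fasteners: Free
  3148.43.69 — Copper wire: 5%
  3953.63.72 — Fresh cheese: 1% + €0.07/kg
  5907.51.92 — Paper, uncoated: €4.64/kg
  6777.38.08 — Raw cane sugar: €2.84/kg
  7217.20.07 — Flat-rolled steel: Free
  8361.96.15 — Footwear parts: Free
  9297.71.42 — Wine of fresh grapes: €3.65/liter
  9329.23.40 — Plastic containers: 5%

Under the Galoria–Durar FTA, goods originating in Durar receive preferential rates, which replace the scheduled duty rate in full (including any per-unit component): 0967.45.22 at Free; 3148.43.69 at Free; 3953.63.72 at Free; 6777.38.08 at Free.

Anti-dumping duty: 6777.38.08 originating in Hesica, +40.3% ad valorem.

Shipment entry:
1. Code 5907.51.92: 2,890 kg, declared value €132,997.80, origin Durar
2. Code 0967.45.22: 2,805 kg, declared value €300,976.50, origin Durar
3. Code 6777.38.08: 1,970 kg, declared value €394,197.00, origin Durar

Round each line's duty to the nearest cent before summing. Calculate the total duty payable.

€13,409.60

Line 1 (5907.51.92, Durar, 2,890 kg, €132,997.80):
Base rate for 5907.51.92 is €4.64/kg.
Origin Durar is the FTA partner but 5907.51.92 is not on the preference list; base rate stands.
Duty = 2,890 × €4.64 = €13,409.60.
Line 2 (0967.45.22, Durar, 2,805 kg, €300,976.50):
Base rate for 0967.45.22 is 2.5%.
Origin Durar qualifies under the Galoria–Durar agreement and 0967.45.22 is covered: preferential rate Free applies instead.
Duty = €300,976.50 × 0% = €0.00.
Line 3 (6777.38.08, Durar, 1,970 kg, €394,197.00):
Base rate for 6777.38.08 is €2.84/kg.
Origin Durar qualifies under the Galoria–Durar agreement and 6777.38.08 is covered: preferential rate Free applies instead.
The additional-duty order on 6777.38.08 targets Hesica, not Durar; it does not apply.
Duty = €394,197.00 × 0% = €0.00.
Total = €13,409.60 + €0.00 + €0.00 = €13,409.60.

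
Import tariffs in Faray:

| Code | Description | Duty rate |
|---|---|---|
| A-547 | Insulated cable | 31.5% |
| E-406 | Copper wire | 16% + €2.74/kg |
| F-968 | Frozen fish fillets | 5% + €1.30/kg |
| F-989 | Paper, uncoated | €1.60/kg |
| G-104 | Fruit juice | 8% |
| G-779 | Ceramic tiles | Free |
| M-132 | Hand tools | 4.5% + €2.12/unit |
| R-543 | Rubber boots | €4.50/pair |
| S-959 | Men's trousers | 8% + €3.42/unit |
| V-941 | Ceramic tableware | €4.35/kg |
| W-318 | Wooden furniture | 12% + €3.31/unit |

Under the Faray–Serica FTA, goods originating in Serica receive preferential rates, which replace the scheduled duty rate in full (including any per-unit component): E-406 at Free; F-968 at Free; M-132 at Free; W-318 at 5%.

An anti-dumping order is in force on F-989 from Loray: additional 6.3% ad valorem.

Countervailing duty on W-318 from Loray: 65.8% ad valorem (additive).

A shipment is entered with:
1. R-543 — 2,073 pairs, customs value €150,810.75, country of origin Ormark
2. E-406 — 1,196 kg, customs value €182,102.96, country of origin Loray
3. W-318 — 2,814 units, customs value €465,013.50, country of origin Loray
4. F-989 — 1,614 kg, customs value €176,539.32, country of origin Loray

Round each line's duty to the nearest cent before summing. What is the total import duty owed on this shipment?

€426,541.23

Line 1 (R-543, Ormark, 2,073 pairs, €150,810.75):
Base rate for R-543 is €4.50/pair.
Duty = 2,073 × €4.50 = €9,328.50.
Line 2 (E-406, Loray, 1,196 kg, €182,102.96):
Base rate for E-406 is 16% + €2.74/kg.
E-406 has an FTA preferential rate, but origin Loray is not Serica; base rate stands.
Duty = €182,102.96 × 16% + 1,196 × €2.74 = €32,413.51.
Line 3 (W-318, Loray, 2,814 units, €465,013.50):
Base rate for W-318 is 12% + €3.31/unit.
W-318 has an FTA preferential rate, but origin Loray is not Serica; base rate stands.
Additional duty on W-318 from Loray: +65.8%. Applied ad valorem rate: 12% + 65.8% = 77.8%.
Duty = €465,013.50 × 77.8% + 2,814 × €3.31 = €371,094.84.
Line 4 (F-989, Loray, 1,614 kg, €176,539.32):
Base rate for F-989 is €1.60/kg.
Additional duty on F-989 from Loray: +6.3% ad valorem. Applied ad valorem rate = 6.3%.
Duty = €176,539.32 × 6.3% + 1,614 × €1.60 = €13,704.38.
Total = €9,328.50 + €32,413.51 + €371,094.84 + €13,704.38 = €426,541.23.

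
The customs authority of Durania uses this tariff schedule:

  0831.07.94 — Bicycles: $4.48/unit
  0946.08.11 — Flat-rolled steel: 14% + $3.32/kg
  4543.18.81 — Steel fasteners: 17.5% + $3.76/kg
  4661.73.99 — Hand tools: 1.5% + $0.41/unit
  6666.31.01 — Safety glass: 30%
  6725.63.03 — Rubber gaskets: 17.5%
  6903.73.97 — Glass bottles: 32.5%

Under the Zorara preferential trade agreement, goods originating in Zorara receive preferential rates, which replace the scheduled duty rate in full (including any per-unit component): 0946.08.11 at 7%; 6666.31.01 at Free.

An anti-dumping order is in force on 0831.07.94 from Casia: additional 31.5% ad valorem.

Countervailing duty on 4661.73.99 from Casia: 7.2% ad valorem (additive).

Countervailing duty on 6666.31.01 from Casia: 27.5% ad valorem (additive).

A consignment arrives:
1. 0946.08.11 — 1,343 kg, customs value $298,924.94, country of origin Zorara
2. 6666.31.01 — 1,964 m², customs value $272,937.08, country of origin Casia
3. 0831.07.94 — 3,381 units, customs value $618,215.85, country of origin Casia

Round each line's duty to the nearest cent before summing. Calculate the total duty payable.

$387,748.44

Line 1 (0946.08.11, Zorara, 1,343 kg, $298,924.94):
Base rate for 0946.08.11 is 14% + $3.32/kg.
Origin Zorara qualifies under the Durania–Zorara agreement and 0946.08.11 is covered: preferential rate 7% applies instead.
Duty = $298,924.94 × 7% = $20,924.75.
Line 2 (6666.31.01, Casia, 1,964 m², $272,937.08):
Base rate for 6666.31.01 is 30%.
6666.31.01 has an FTA preferential rate, but origin Casia is not Zorara; base rate stands.
Additional duty on 6666.31.01 from Casia: +27.5%. Applied ad valorem rate: 30% + 27.5% = 57.5%.
Duty = $272,937.08 × 57.5% = $156,938.82.
Line 3 (0831.07.94, Casia, 3,381 units, $618,215.85):
Base rate for 0831.07.94 is $4.48/unit.
Additional duty on 0831.07.94 from Casia: +31.5% ad valorem. Applied ad valorem rate = 31.5%.
Duty = $618,215.85 × 31.5% + 3,381 × $4.48 = $209,884.87.
Total = $20,924.75 + $156,938.82 + $209,884.87 = $387,748.44.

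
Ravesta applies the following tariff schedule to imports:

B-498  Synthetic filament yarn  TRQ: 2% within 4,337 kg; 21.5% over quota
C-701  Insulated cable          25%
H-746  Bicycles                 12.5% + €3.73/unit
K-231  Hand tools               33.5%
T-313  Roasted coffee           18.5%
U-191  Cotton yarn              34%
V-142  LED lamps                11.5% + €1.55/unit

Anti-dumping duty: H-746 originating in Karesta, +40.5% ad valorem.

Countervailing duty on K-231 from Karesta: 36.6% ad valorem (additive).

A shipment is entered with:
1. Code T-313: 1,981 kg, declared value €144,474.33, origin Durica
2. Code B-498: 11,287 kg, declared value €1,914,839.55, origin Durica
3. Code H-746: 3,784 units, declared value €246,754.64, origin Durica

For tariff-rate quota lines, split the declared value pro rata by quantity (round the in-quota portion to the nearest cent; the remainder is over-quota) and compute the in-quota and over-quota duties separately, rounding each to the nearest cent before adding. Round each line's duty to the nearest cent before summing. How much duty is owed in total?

€339,901.35

Line 1 (T-313, Durica, 1,981 kg, €144,474.33):
Base rate for T-313 is 18.5%.
Duty = €144,474.33 × 18.5% = €26,727.75.
Line 2 (B-498, Durica, 11,287 kg, €1,914,839.55):
Code B-498 is under a tariff-rate quota (threshold 4,337 kg). In-quota: 4,337 kg at 2%; over-quota: 6,950 kg at 21.5%.
Pro-rata value split: in-quota = €1,914,839.55 × 4,337/11,287 = €735,772.05; over-quota = €1,914,839.55 − €735,772.05 = €1,179,067.50.
In-quota duty = €735,772.05 × 2% = €14,715.44. Over-quota duty = €1,179,067.50 × 21.5% = €253,499.51.
Line duty = €14,715.44 + €253,499.51 = €268,214.95.
Line 3 (H-746, Durica, 3,784 units, €246,754.64):
Base rate for H-746 is 12.5% + €3.73/unit.
The additional-duty order on H-746 targets Karesta, not Durica; it does not apply.
Duty = €246,754.64 × 12.5% + 3,784 × €3.73 = €44,958.65.
Total = €26,727.75 + €268,214.95 + €44,958.65 = €339,901.35.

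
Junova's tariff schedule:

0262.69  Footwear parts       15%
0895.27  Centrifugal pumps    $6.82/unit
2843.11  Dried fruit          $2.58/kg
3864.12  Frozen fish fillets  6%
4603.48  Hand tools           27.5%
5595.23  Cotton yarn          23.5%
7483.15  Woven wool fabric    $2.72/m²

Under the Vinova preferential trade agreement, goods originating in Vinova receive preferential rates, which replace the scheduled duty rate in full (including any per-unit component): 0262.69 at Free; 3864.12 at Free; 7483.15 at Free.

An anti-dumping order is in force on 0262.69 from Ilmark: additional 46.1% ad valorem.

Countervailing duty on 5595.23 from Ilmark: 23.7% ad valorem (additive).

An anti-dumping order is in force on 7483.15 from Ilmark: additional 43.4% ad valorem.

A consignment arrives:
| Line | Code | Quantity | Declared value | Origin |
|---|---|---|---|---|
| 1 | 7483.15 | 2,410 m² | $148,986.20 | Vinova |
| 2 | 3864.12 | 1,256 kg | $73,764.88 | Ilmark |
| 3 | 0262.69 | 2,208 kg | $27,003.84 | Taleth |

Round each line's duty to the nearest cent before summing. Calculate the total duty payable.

Line 1 (7483.15, Vinova, 2,410 m², $148,986.20):
Base rate for 7483.15 is $2.72/m².
Origin Vinova qualifies under the Junova–Vinova agreement and 7483.15 is covered: preferential rate Free applies instead.
The additional-duty order on 7483.15 targets Ilmark, not Vinova; it does not apply.
Duty = $148,986.20 × 0% = $0.00.
Line 2 (3864.12, Ilmark, 1,256 kg, $73,764.88):
Base rate for 3864.12 is 6%.
3864.12 has an FTA preferential rate, but origin Ilmark is not Vinova; base rate stands.
Duty = $73,764.88 × 6% = $4,425.89.
Line 3 (0262.69, Taleth, 2,208 kg, $27,003.84):
Base rate for 0262.69 is 15%.
0262.69 has an FTA preferential rate, but origin Taleth is not Vinova; base rate stands.
The additional-duty order on 0262.69 targets Ilmark, not Taleth; it does not apply.
Duty = $27,003.84 × 15% = $4,050.58.
Total = $0.00 + $4,425.89 + $4,050.58 = $8,476.47.

$8,476.47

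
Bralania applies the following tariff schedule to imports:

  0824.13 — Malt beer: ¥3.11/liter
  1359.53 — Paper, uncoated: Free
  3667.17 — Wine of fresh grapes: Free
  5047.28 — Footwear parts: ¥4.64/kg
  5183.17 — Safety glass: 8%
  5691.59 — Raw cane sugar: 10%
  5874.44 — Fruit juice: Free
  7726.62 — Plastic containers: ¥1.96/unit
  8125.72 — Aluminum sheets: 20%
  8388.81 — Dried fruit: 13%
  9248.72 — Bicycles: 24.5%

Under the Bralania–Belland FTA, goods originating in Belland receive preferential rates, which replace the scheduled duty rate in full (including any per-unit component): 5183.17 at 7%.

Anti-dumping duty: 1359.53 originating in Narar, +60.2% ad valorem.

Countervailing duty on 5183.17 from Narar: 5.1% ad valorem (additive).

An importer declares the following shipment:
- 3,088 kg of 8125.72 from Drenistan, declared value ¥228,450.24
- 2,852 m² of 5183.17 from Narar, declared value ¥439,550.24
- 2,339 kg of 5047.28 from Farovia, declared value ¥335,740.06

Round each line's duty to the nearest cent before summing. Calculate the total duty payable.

¥114,124.09

Line 1 (8125.72, Drenistan, 3,088 kg, ¥228,450.24):
Base rate for 8125.72 is 20%.
Duty = ¥228,450.24 × 20% = ¥45,690.05.
Line 2 (5183.17, Narar, 2,852 m², ¥439,550.24):
Base rate for 5183.17 is 8%.
5183.17 has an FTA preferential rate, but origin Narar is not Belland; base rate stands.
Additional duty on 5183.17 from Narar: +5.1%. Applied ad valorem rate: 8% + 5.1% = 13.1%.
Duty = ¥439,550.24 × 13.1% = ¥57,581.08.
Line 3 (5047.28, Farovia, 2,339 kg, ¥335,740.06):
Base rate for 5047.28 is ¥4.64/kg.
Duty = 2,339 × ¥4.64 = ¥10,852.96.
Total = ¥45,690.05 + ¥57,581.08 + ¥10,852.96 = ¥114,124.09.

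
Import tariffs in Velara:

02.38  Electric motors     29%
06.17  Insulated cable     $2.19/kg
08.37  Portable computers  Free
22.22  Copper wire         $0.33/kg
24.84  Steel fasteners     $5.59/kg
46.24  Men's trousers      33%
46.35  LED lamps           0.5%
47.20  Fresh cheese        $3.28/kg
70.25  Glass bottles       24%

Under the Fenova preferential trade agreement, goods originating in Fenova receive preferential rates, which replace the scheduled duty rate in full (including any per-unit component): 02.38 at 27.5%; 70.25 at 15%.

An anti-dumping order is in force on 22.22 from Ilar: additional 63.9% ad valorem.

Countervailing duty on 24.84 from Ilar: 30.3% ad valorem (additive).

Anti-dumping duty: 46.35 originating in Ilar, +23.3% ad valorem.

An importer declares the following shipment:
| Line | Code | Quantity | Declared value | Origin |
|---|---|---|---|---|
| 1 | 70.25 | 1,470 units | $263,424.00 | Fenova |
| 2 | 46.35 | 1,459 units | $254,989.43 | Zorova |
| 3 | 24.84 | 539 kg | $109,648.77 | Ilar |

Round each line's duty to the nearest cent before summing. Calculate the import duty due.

Line 1 (70.25, Fenova, 1,470 units, $263,424.00):
Base rate for 70.25 is 24%.
Origin Fenova qualifies under the Velara–Fenova agreement and 70.25 is covered: preferential rate 15% applies instead.
Duty = $263,424.00 × 15% = $39,513.60.
Line 2 (46.35, Zorova, 1,459 units, $254,989.43):
Base rate for 46.35 is 0.5%.
The additional-duty order on 46.35 targets Ilar, not Zorova; it does not apply.
Duty = $254,989.43 × 0.5% = $1,274.95.
Line 3 (24.84, Ilar, 539 kg, $109,648.77):
Base rate for 24.84 is $5.59/kg.
Additional duty on 24.84 from Ilar: +30.3% ad valorem. Applied ad valorem rate = 30.3%.
Duty = $109,648.77 × 30.3% + 539 × $5.59 = $36,236.59.
Total = $39,513.60 + $1,274.95 + $36,236.59 = $77,025.14.

$77,025.14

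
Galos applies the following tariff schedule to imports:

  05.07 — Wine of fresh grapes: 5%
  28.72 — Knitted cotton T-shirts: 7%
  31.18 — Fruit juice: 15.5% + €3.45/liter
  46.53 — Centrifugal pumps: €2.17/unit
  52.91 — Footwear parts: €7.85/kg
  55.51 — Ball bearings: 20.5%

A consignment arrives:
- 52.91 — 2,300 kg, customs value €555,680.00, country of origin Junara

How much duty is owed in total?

€18,055.00

Line 1 (52.91, Junara, 2,300 kg, €555,680.00):
Base rate for 52.91 is €7.85/kg.
Duty = 2,300 × €7.85 = €18,055.00.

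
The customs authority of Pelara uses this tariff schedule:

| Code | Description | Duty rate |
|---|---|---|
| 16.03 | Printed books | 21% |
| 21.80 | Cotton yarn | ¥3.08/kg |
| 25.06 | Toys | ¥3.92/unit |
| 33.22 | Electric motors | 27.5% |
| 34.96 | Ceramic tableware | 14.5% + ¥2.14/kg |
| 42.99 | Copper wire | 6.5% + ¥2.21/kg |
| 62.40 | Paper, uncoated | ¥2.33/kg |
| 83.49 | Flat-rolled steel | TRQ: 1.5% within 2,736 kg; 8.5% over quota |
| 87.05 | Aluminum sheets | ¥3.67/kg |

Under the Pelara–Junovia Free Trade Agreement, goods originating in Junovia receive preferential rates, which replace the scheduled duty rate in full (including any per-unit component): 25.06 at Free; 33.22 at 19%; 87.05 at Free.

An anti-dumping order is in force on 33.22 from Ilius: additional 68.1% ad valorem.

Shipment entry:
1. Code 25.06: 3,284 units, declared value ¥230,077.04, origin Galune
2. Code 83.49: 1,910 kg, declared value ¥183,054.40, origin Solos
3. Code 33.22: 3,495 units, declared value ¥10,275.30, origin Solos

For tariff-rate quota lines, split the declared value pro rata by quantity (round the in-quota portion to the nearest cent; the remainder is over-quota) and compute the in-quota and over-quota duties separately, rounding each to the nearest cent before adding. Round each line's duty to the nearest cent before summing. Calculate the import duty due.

¥18,444.81

Line 1 (25.06, Galune, 3,284 units, ¥230,077.04):
Base rate for 25.06 is ¥3.92/unit.
25.06 has an FTA preferential rate, but origin Galune is not Junovia; base rate stands.
Duty = 3,284 × ¥3.92 = ¥12,873.28.
Line 2 (83.49, Solos, 1,910 kg, ¥183,054.40):
Code 83.49 is under a tariff-rate quota (threshold 2,736 kg). Quantity 1,910 kg is within the quota, so the in-quota rate 1.5% applies to the full value.
Duty = ¥183,054.40 × 1.5% = ¥2,745.82.
Line 3 (33.22, Solos, 3,495 units, ¥10,275.30):
Base rate for 33.22 is 27.5%.
33.22 has an FTA preferential rate, but origin Solos is not Junovia; base rate stands.
The additional-duty order on 33.22 targets Ilius, not Solos; it does not apply.
Duty = ¥10,275.30 × 27.5% = ¥2,825.71.
Total = ¥12,873.28 + ¥2,745.82 + ¥2,825.71 = ¥18,444.81.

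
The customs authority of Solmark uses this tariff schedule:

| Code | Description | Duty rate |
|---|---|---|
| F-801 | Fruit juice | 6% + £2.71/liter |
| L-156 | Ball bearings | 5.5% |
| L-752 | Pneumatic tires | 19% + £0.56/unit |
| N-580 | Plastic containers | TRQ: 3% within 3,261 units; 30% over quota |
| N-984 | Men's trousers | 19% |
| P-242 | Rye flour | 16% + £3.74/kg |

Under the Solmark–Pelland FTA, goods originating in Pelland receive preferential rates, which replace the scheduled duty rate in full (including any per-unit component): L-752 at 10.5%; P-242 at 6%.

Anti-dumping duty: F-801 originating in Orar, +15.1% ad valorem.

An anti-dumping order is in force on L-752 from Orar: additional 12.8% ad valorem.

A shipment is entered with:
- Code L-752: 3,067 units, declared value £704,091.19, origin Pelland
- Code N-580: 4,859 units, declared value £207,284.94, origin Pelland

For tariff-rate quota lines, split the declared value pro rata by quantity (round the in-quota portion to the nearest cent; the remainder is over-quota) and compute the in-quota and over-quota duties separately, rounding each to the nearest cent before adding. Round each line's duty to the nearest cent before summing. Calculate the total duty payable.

£98,554.20

Line 1 (L-752, Pelland, 3,067 units, £704,091.19):
Base rate for L-752 is 19% + £0.56/unit.
Origin Pelland qualifies under the Solmark–Pelland agreement and L-752 is covered: preferential rate 10.5% applies instead.
The additional-duty order on L-752 targets Orar, not Pelland; it does not apply.
Duty = £704,091.19 × 10.5% = £73,929.57.
Line 2 (N-580, Pelland, 4,859 units, £207,284.94):
Code N-580 is under a tariff-rate quota (threshold 3,261 units). In-quota: 3,261 units at 3%; over-quota: 1,598 units at 30%.
Pro-rata value split: in-quota = £207,284.94 × 3,261/4,859 = £139,114.26; over-quota = £207,284.94 − £139,114.26 = £68,170.68.
In-quota duty = £139,114.26 × 3% = £4,173.43. Over-quota duty = £68,170.68 × 30% = £20,451.20.
Line duty = £4,173.43 + £20,451.20 = £24,624.63.
Total = £73,929.57 + £24,624.63 = £98,554.20.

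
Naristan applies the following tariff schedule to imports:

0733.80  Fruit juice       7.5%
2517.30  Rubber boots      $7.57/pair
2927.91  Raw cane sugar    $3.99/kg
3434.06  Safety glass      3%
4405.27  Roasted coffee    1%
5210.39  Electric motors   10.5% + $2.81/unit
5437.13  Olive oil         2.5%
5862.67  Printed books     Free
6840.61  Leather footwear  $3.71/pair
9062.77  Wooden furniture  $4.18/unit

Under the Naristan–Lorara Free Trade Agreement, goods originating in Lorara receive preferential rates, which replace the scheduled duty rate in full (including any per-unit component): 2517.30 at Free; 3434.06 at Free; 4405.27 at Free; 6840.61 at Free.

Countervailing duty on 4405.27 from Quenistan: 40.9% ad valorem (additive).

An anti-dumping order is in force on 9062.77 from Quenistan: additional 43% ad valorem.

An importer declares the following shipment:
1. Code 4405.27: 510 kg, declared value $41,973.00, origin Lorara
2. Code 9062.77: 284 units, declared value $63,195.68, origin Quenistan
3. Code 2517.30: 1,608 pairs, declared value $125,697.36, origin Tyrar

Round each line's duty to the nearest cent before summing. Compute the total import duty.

$40,533.82

Line 1 (4405.27, Lorara, 510 kg, $41,973.00):
Base rate for 4405.27 is 1%.
Origin Lorara qualifies under the Naristan–Lorara agreement and 4405.27 is covered: preferential rate Free applies instead.
The additional-duty order on 4405.27 targets Quenistan, not Lorara; it does not apply.
Duty = $41,973.00 × 0% = $0.00.
Line 2 (9062.77, Quenistan, 284 units, $63,195.68):
Base rate for 9062.77 is $4.18/unit.
Additional duty on 9062.77 from Quenistan: +43% ad valorem. Applied ad valorem rate = 43%.
Duty = $63,195.68 × 43% + 284 × $4.18 = $28,361.26.
Line 3 (2517.30, Tyrar, 1,608 pairs, $125,697.36):
Base rate for 2517.30 is $7.57/pair.
2517.30 has an FTA preferential rate, but origin Tyrar is not Lorara; base rate stands.
Duty = 1,608 × $7.57 = $12,172.56.
Total = $0.00 + $28,361.26 + $12,172.56 = $40,533.82.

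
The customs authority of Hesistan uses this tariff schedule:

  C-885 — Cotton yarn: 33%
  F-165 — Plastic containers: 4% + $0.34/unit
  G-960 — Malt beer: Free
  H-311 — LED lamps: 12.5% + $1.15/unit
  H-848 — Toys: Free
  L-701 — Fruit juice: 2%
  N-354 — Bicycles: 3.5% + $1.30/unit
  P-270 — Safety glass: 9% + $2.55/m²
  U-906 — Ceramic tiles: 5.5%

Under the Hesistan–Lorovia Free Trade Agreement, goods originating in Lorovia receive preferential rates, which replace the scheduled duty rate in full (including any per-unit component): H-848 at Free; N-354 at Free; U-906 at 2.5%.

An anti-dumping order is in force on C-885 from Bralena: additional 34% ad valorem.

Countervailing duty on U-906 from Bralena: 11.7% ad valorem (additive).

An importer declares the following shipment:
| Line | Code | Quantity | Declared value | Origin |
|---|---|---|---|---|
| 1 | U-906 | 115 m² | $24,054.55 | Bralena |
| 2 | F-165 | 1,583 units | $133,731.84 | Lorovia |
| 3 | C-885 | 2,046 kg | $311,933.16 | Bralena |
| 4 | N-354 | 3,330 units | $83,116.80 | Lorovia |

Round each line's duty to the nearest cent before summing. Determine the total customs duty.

$219,020.09

Line 1 (U-906, Bralena, 115 m², $24,054.55):
Base rate for U-906 is 5.5%.
U-906 has an FTA preferential rate, but origin Bralena is not Lorovia; base rate stands.
Additional duty on U-906 from Bralena: +11.7%. Applied ad valorem rate: 5.5% + 11.7% = 17.2%.
Duty = $24,054.55 × 17.2% = $4,137.38.
Line 2 (F-165, Lorovia, 1,583 units, $133,731.84):
Base rate for F-165 is 4% + $0.34/unit.
Origin Lorovia is the FTA partner but F-165 is not on the preference list; base rate stands.
Duty = $133,731.84 × 4% + 1,583 × $0.34 = $5,887.49.
Line 3 (C-885, Bralena, 2,046 kg, $311,933.16):
Base rate for C-885 is 33%.
Additional duty on C-885 from Bralena: +34%. Applied ad valorem rate: 33% + 34% = 67%.
Duty = $311,933.16 × 67% = $208,995.22.
Line 4 (N-354, Lorovia, 3,330 units, $83,116.80):
Base rate for N-354 is 3.5% + $1.30/unit.
Origin Lorovia qualifies under the Hesistan–Lorovia agreement and N-354 is covered: preferential rate Free applies instead.
Duty = $83,116.80 × 0% = $0.00.
Total = $4,137.38 + $5,887.49 + $208,995.22 + $0.00 = $219,020.09.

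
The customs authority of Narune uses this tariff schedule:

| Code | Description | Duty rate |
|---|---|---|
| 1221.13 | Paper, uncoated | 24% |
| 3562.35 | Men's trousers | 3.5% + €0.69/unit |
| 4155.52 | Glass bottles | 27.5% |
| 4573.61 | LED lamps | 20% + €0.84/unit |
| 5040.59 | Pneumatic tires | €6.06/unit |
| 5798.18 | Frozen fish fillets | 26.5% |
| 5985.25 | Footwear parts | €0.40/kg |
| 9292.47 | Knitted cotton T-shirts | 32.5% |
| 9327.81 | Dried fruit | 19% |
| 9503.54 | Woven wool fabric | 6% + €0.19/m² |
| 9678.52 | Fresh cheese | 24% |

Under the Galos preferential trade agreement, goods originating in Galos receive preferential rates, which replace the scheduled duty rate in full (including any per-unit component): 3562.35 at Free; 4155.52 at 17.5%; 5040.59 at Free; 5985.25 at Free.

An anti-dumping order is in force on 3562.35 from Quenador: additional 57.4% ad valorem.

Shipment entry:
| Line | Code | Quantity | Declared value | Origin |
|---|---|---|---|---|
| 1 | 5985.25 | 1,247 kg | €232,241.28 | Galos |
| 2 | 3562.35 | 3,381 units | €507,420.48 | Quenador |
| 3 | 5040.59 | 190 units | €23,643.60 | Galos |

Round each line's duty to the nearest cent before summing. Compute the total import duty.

€311,351.96

Line 1 (5985.25, Galos, 1,247 kg, €232,241.28):
Base rate for 5985.25 is €0.40/kg.
Origin Galos qualifies under the Narune–Galos agreement and 5985.25 is covered: preferential rate Free applies instead.
Duty = €232,241.28 × 0% = €0.00.
Line 2 (3562.35, Quenador, 3,381 units, €507,420.48):
Base rate for 3562.35 is 3.5% + €0.69/unit.
3562.35 has an FTA preferential rate, but origin Quenador is not Galos; base rate stands.
Additional duty on 3562.35 from Quenador: +57.4%. Applied ad valorem rate: 3.5% + 57.4% = 60.9%.
Duty = €507,420.48 × 60.9% + 3,381 × €0.69 = €311,351.96.
Line 3 (5040.59, Galos, 190 units, €23,643.60):
Base rate for 5040.59 is €6.06/unit.
Origin Galos qualifies under the Narune–Galos agreement and 5040.59 is covered: preferential rate Free applies instead.
Duty = €23,643.60 × 0% = €0.00.
Total = €0.00 + €311,351.96 + €0.00 = €311,351.96.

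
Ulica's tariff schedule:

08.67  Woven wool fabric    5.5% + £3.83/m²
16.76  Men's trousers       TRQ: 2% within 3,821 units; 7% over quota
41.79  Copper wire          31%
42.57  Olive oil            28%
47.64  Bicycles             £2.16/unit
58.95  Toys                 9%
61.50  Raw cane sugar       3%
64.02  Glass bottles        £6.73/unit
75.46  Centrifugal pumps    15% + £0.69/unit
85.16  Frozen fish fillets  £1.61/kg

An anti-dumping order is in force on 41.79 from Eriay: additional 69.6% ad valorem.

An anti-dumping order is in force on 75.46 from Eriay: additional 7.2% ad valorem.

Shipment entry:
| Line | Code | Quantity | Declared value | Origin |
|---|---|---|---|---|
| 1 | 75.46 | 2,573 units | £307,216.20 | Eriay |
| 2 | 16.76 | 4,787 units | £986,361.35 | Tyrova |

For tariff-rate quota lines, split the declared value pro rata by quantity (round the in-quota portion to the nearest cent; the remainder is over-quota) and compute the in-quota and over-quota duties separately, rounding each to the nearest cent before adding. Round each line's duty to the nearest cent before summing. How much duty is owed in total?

£99,656.81

Line 1 (75.46, Eriay, 2,573 units, £307,216.20):
Base rate for 75.46 is 15% + £0.69/unit.
Additional duty on 75.46 from Eriay: +7.2%. Applied ad valorem rate: 15% + 7.2% = 22.2%.
Duty = £307,216.20 × 22.2% + 2,573 × £0.69 = £69,977.37.
Line 2 (16.76, Tyrova, 4,787 units, £986,361.35):
Code 16.76 is under a tariff-rate quota (threshold 3,821 units). In-quota: 3,821 units at 2%; over-quota: 966 units at 7%.
Pro-rata value split: in-quota = £986,361.35 × 3,821/4,787 = £787,317.05; over-quota = £986,361.35 − £787,317.05 = £199,044.30.
In-quota duty = £787,317.05 × 2% = £15,746.34. Over-quota duty = £199,044.30 × 7% = £13,933.10.
Line duty = £15,746.34 + £13,933.10 = £29,679.44.
Total = £69,977.37 + £29,679.44 = £99,656.81.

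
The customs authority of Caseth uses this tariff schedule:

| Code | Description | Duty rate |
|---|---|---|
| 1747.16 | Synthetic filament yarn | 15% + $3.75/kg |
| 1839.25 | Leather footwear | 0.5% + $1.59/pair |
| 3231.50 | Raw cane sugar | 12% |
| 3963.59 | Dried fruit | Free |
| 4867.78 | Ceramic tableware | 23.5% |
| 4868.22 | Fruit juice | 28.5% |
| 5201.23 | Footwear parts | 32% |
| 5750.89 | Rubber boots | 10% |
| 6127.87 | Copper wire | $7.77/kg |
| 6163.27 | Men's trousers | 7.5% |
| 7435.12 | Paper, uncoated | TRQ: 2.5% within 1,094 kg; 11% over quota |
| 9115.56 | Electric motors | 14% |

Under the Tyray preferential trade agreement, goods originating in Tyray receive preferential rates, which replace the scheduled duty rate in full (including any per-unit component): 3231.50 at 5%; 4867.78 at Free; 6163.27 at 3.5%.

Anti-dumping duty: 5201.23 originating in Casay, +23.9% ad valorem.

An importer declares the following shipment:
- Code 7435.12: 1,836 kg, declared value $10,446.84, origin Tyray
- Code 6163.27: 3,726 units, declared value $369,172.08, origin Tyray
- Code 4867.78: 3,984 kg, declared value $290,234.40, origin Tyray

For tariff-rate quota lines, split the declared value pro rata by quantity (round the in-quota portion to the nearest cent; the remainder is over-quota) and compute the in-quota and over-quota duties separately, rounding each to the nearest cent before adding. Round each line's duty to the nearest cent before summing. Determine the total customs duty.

$13,541.06

Line 1 (7435.12, Tyray, 1,836 kg, $10,446.84):
Code 7435.12 is under a tariff-rate quota (threshold 1,094 kg). In-quota: 1,094 kg at 2.5%; over-quota: 742 kg at 11%.
Pro-rata value split: in-quota = $10,446.84 × 1,094/1,836 = $6,224.86; over-quota = $10,446.84 − $6,224.86 = $4,221.98.
In-quota duty = $6,224.86 × 2.5% = $155.62. Over-quota duty = $4,221.98 × 11% = $464.42.
Line duty = $155.62 + $464.42 = $620.04.
Line 2 (6163.27, Tyray, 3,726 units, $369,172.08):
Base rate for 6163.27 is 7.5%.
Origin Tyray qualifies under the Caseth–Tyray agreement and 6163.27 is covered: preferential rate 3.5% applies instead.
Duty = $369,172.08 × 3.5% = $12,921.02.
Line 3 (4867.78, Tyray, 3,984 kg, $290,234.40):
Base rate for 4867.78 is 23.5%.
Origin Tyray qualifies under the Caseth–Tyray agreement and 4867.78 is covered: preferential rate Free applies instead.
Duty = $290,234.40 × 0% = $0.00.
Total = $620.04 + $12,921.02 + $0.00 = $13,541.06.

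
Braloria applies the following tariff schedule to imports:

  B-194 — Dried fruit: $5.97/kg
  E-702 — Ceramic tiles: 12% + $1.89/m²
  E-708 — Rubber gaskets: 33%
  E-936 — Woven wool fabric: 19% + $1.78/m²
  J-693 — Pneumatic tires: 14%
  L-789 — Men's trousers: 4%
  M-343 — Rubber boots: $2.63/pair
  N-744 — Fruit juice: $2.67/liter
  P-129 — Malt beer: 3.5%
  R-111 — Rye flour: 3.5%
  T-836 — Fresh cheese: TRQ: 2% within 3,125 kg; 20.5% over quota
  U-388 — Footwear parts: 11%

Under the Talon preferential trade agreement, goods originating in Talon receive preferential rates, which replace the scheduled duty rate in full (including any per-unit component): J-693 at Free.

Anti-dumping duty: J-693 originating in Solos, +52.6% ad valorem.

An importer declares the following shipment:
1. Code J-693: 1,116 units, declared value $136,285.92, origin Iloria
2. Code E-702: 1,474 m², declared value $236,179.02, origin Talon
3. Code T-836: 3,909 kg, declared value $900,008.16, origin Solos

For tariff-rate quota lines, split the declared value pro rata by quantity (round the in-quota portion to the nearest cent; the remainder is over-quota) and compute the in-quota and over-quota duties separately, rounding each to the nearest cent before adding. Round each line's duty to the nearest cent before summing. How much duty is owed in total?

$101,601.54

Line 1 (J-693, Iloria, 1,116 units, $136,285.92):
Base rate for J-693 is 14%.
J-693 has an FTA preferential rate, but origin Iloria is not Talon; base rate stands.
The additional-duty order on J-693 targets Solos, not Iloria; it does not apply.
Duty = $136,285.92 × 14% = $19,080.03.
Line 2 (E-702, Talon, 1,474 m², $236,179.02):
Base rate for E-702 is 12% + $1.89/m².
Origin Talon is the FTA partner but E-702 is not on the preference list; base rate stands.
Duty = $236,179.02 × 12% + 1,474 × $1.89 = $31,127.34.
Line 3 (T-836, Solos, 3,909 kg, $900,008.16):
Code T-836 is under a tariff-rate quota (threshold 3,125 kg). In-quota: 3,125 kg at 2%; over-quota: 784 kg at 20.5%.
Pro-rata value split: in-quota = $900,008.16 × 3,125/3,909 = $719,500.00; over-quota = $900,008.16 − $719,500.00 = $180,508.16.
In-quota duty = $719,500.00 × 2% = $14,390.00. Over-quota duty = $180,508.16 × 20.5% = $37,004.17.
Line duty = $14,390.00 + $37,004.17 = $51,394.17.
Total = $19,080.03 + $31,127.34 + $51,394.17 = $101,601.54.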